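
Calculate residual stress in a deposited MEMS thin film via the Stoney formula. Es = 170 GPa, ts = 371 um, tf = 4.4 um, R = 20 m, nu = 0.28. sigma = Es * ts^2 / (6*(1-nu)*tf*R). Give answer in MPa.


Step 1: Compute numerator: Es * ts^2 = 170 * 371^2 = 23398970 (GPa*um^2)
Step 2: Compute denominator (R in um): 6*(1-nu)*tf*R = 6*0.72*4.4*20e6 = 380160000.0 (um^2)
Step 3: sigma (GPa) = 23398970 / 380160000.0 = 6.155e-02 GPa
Step 4: Convert to MPa (x1000): sigma = 61.6 MPa


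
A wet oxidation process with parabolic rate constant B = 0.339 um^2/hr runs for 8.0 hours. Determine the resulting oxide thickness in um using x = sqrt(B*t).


Step 1: Compute B*t = 0.339 * 8.0 = 2.712
Step 2: x = sqrt(2.712)
x = 1.647 um


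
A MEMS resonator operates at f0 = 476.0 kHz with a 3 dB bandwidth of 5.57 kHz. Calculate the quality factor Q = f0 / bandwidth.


Step 1: Q = f0 / bandwidth
Step 2: Q = 476.0 / 5.57
Q = 85.5


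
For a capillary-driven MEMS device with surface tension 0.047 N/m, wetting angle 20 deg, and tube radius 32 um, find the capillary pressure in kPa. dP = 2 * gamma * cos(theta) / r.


Step 1: cos(20 deg) = 0.9397
Step 2: Convert r to m: r = 32e-6 m
Step 3: dP = 2 * 0.047 * 0.9397 / 32e-6 = 2760.4 Pa
Step 4: Convert Pa to kPa (divide by 1000).
dP = 2.76 kPa


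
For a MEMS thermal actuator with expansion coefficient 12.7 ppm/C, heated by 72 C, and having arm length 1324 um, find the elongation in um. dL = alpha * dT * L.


Step 1: Convert CTE: alpha = 12.7 ppm/C = 12.7e-6 /C
Step 2: dL = 12.7e-6 * 72 * 1324
dL = 1.2107 um


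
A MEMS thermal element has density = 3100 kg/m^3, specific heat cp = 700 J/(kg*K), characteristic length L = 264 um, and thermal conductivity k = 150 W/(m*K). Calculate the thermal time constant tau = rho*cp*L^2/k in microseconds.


Step 1: Convert L to m: L = 264e-6 m
Step 2: L^2 = (264e-6)^2 = 6.9696e-08 m^2
Step 3: tau = 3100 * 700 * 6.9696e-08 / 150 = 1.0082688e-03 s
Step 4: Convert to microseconds (multiply by 1e6).
tau = 1008.269 us


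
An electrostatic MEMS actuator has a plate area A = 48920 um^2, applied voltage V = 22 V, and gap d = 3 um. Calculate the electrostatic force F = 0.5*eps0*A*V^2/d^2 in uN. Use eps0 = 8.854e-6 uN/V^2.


Step 1: Identify parameters.
eps0 = 8.854e-6 uN/V^2, A = 48920 um^2, V = 22 V, d = 3 um
Step 2: Compute V^2 = 22^2 = 484
Step 3: Compute d^2 = 3^2 = 9
Step 4: F = 0.5 * 8.854e-6 * 48920 * 484 / 9
F = 11.647 uN


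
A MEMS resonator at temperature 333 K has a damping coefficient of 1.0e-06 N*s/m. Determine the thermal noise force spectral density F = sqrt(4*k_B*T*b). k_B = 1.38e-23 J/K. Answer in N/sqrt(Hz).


Step 1: Compute 4 * k_B * T * b
= 4 * 1.38e-23 * 333 * 1.0e-06
= 1.8382e-26 N^2/Hz
Step 2: F_noise = sqrt(1.8382e-26)
F_noise = 1.36e-13 N/sqrt(Hz)


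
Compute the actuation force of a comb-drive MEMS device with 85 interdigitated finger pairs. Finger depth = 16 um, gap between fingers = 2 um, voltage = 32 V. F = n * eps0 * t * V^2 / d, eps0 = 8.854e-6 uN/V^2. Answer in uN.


Step 1: Parameters: n=85, eps0=8.854e-6 uN/V^2, t=16 um, V=32 V, d=2 um
Step 2: V^2 = 1024
Step 3: F = 85 * 8.854e-6 * 16 * 1024 / 2
F = 6.165 uN


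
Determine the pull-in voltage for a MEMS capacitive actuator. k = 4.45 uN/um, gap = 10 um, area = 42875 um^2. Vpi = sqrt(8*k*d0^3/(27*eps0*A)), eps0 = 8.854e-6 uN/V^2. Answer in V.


Step 1: Compute numerator: 8 * k * d0^3 = 8 * 4.45 * 10^3 = 35600.0
Step 2: Compute denominator: 27 * eps0 * A = 27 * 8.854e-6 * 42875 = 10.249612
Step 3: Vpi = sqrt(35600.0 / 10.249612)
Vpi = 58.93 V


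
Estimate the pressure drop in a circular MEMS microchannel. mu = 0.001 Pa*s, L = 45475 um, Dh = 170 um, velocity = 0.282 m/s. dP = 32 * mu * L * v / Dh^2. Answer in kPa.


Step 1: Convert to SI: L = 45475e-6 m, Dh = 170e-6 m
Step 2: dP = 32 * 0.001 * 45475e-6 * 0.282 / (170e-6)^2
Step 3: dP = 14199.53 Pa
Step 4: Convert to kPa: dP = 14.2 kPa


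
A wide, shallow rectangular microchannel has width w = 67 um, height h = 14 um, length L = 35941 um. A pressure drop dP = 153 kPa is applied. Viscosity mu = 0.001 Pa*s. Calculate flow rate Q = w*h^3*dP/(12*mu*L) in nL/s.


Step 1: Convert all dimensions to SI (meters).
w = 67e-6 m, h = 14e-6 m, L = 35941e-6 m, dP = 153e3 Pa
Step 2: Q = w * h^3 * dP / (12 * mu * L)
Q = 67e-6 * (14e-6)^3 * 153e3 / (12 * 0.001 * 35941e-6) = 6.52197e-11 m^3/s
Step 3: Convert Q from m^3/s to nL/s (1 m^3 = 1e12 nL, so multiply by 1e12).
Q = 65.22 nL/s


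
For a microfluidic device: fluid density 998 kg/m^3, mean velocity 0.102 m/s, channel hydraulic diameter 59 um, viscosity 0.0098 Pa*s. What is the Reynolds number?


Step 1: Convert Dh to meters: Dh = 59e-6 m
Step 2: Re = rho * v * Dh / mu
Re = 998 * 0.102 * 59e-6 / 0.0098
Re = 0.613


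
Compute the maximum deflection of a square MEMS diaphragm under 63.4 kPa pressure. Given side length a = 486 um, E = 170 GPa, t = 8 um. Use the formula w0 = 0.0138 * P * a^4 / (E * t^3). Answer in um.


Step 1: Convert pressure to compatible units (E is in GPa, so P in GPa).
P = 63.4 kPa = 63.4e-6 GPa
Step 2: Compute numerator: 0.0138 * P * a^4.
a^4 = 486^4 = 55788550416
numerator = 0.0138 * 63.4e-6 * 55788550416 = 4.88105e+04
Step 3: Compute denominator: E * t^3 = 170 * 8^3 = 87040
Step 4: w0 = numerator / denominator = 4.88105e+04 / 87040 = 0.5608 um


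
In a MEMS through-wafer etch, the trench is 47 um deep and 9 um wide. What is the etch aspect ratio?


Step 1: AR = depth / width
Step 2: AR = 47 / 9
AR = 5.2


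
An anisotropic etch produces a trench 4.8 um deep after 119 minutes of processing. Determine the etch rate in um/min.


Step 1: Etch rate = depth / time
Step 2: rate = 4.8 / 119
rate = 0.04 um/min


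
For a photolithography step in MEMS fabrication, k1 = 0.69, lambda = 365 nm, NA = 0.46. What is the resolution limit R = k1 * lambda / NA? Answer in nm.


Step 1: Identify values: k1 = 0.69, lambda = 365 nm, NA = 0.46
Step 2: R = k1 * lambda / NA
R = 0.69 * 365 / 0.46
R = 547.5 nm


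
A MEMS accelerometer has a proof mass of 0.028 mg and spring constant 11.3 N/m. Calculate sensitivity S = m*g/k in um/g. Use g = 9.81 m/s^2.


Step 1: Convert mass: m = 0.028 mg = 2.80e-08 kg
Step 2: S = m * g / k = 2.80e-08 * 9.81 / 11.3
Step 3: S = 2.43e-08 m/g
Step 4: Convert to um/g: S = 0.024 um/g


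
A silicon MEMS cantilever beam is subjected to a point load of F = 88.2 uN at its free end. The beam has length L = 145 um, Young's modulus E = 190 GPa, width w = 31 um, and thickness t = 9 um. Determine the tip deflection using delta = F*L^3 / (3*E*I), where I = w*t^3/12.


Step 1: Calculate the second moment of area.
I = w * t^3 / 12 = 31 * 9^3 / 12 = 1883.25 um^4
Step 2: Convert E to consistent units (1 GPa = 1000 uN/um^2).
E = 190 GPa = 190000 uN/um^2
Step 3: Calculate tip deflection.
delta = F * L^3 / (3 * E * I)
delta = 88.2 * 145^3 / (3 * 190000 * 1883.25)
delta = 0.2505 um


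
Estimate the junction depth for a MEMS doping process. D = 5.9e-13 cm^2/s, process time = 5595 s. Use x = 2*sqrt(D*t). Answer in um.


Step 1: Compute D*t = 5.9e-13 * 5595 = 3.30105e-09 cm^2
Step 2: sqrt(D*t) = 5.74548e-05 cm
Step 3: x = 2 * 5.74548e-05 cm = 1.149096e-04 cm
Step 4: Convert to um (1 cm = 1e4 um): x = 1.149 um


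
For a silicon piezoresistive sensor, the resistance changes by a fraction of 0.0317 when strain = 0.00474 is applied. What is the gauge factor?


Step 1: Identify values.
dR/R = 0.0317, strain = 0.00474
Step 2: GF = (dR/R) / strain = 0.0317 / 0.00474
GF = 6.7


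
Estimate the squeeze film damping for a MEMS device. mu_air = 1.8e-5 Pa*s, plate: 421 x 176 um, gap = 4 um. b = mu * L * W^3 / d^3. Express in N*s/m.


Step 1: Convert to SI.
L = 421e-6 m, W = 176e-6 m, d = 4e-6 m
Step 2: W^3 = (176e-6)^3 = 5.45e-12 m^3
Step 3: d^3 = (4e-6)^3 = 6.40e-17 m^3
Step 4: b = 1.8e-5 * 421e-6 * 5.45e-12 / 6.40e-17
b = 6.46e-04 N*s/m


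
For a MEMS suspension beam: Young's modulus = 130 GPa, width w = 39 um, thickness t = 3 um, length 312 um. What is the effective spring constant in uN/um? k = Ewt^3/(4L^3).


Step 1: Convert E to consistent units (1 GPa = 1000 uN/um^2).
E = 130 GPa = 130000 uN/um^2
Step 2: Compute t^3 = 3^3 = 27
Step 3: Compute L^3 = 312^3 = 30371328
Step 4: k = 130000 * 39 * 27 / (4 * 30371328)
k = 1.1268 uN/um


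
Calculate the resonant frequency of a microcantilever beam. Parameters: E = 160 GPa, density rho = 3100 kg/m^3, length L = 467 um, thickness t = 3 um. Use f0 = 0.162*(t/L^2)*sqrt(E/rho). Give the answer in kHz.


Step 1: Convert units to SI.
t_SI = 3e-6 m, L_SI = 467e-6 m
Step 2: Calculate sqrt(E/rho).
sqrt(160e9 / 3100) = 7184.21 m/s
Step 3: Compute f0.
f0 = 0.162 * 3e-6 / (467e-6)^2 * 7184.21 = 16009.6 Hz = 16.01 kHz


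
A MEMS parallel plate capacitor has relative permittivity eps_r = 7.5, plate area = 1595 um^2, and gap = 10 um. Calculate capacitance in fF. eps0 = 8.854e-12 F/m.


Step 1: Convert area to m^2: A = 1595e-12 m^2
Step 2: Convert gap to m: d = 10e-6 m
Step 3: C = eps0 * eps_r * A / d
C = 8.854e-12 * 7.5 * 1595e-12 / 10e-6
Step 4: Convert to fF (multiply by 1e15).
C = 10.59 fF


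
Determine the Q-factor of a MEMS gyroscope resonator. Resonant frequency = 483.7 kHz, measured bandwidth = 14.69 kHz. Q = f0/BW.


Step 1: Q = f0 / bandwidth
Step 2: Q = 483.7 / 14.69
Q = 32.9


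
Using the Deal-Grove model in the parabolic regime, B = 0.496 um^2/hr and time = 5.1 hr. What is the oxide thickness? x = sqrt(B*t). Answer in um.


Step 1: Compute B*t = 0.496 * 5.1 = 2.5296
Step 2: x = sqrt(2.5296)
x = 1.59 um


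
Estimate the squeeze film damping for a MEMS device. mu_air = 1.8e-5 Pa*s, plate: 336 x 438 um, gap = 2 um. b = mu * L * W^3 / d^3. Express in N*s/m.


Step 1: Convert to SI.
L = 336e-6 m, W = 438e-6 m, d = 2e-6 m
Step 2: W^3 = (438e-6)^3 = 8.40e-11 m^3
Step 3: d^3 = (2e-6)^3 = 8.00e-18 m^3
Step 4: b = 1.8e-5 * 336e-6 * 8.40e-11 / 8.00e-18
b = 6.35e-02 N*s/m


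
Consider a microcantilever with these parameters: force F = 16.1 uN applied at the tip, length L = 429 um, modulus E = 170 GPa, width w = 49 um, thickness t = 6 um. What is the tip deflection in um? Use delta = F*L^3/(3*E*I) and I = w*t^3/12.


Step 1: Calculate the second moment of area.
I = w * t^3 / 12 = 49 * 6^3 / 12 = 882.0 um^4
Step 2: Convert E to consistent units (1 GPa = 1000 uN/um^2).
E = 170 GPa = 170000 uN/um^2
Step 3: Calculate tip deflection.
delta = F * L^3 / (3 * E * I)
delta = 16.1 * 429^3 / (3 * 170000 * 882.0)
delta = 2.8259 um


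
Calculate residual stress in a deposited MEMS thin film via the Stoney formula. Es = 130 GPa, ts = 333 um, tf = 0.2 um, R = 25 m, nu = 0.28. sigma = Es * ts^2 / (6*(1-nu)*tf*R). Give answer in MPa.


Step 1: Compute numerator: Es * ts^2 = 130 * 333^2 = 14415570 (GPa*um^2)
Step 2: Compute denominator (R in um): 6*(1-nu)*tf*R = 6*0.72*0.2*25e6 = 21600000.0 (um^2)
Step 3: sigma (GPa) = 14415570 / 21600000.0 = 6.67388e-01 GPa
Step 4: Convert to MPa (x1000): sigma = 667.4 MPa


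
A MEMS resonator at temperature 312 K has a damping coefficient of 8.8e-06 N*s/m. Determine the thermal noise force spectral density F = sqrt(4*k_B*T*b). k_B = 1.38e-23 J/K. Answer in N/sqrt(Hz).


Step 1: Compute 4 * k_B * T * b
= 4 * 1.38e-23 * 312 * 8.8e-06
= 1.5156e-25 N^2/Hz
Step 2: F_noise = sqrt(1.5156e-25)
F_noise = 3.89e-13 N/sqrt(Hz)


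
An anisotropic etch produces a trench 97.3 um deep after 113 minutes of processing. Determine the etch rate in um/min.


Step 1: Etch rate = depth / time
Step 2: rate = 97.3 / 113
rate = 0.861 um/min


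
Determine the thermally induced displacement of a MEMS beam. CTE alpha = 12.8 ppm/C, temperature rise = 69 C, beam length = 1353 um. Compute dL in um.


Step 1: Convert CTE: alpha = 12.8 ppm/C = 12.8e-6 /C
Step 2: dL = 12.8e-6 * 69 * 1353
dL = 1.195 um


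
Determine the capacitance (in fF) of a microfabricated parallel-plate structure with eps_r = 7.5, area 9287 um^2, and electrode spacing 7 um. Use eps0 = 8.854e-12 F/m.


Step 1: Convert area to m^2: A = 9287e-12 m^2
Step 2: Convert gap to m: d = 7e-6 m
Step 3: C = eps0 * eps_r * A / d
C = 8.854e-12 * 7.5 * 9287e-12 / 7e-6
Step 4: Convert to fF (multiply by 1e15).
C = 88.1 fF


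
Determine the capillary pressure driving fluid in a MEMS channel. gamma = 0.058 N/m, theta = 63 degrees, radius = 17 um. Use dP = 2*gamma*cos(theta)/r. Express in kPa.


Step 1: cos(63 deg) = 0.454
Step 2: Convert r to m: r = 17e-6 m
Step 3: dP = 2 * 0.058 * 0.454 / 17e-6 = 3097.9 Pa
Step 4: Convert Pa to kPa (divide by 1000).
dP = 3.1 kPa


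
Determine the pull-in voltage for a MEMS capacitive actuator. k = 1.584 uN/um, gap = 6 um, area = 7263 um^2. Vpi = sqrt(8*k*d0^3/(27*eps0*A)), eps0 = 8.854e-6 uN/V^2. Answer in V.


Step 1: Compute numerator: 8 * k * d0^3 = 8 * 1.584 * 6^3 = 2737.152
Step 2: Compute denominator: 27 * eps0 * A = 27 * 8.854e-6 * 7263 = 1.736278
Step 3: Vpi = sqrt(2737.152 / 1.736278)
Vpi = 39.7 V


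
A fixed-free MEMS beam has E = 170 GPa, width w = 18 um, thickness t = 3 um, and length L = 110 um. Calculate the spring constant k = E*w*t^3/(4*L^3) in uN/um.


Step 1: Convert E to consistent units (1 GPa = 1000 uN/um^2).
E = 170 GPa = 170000 uN/um^2
Step 2: Compute t^3 = 3^3 = 27
Step 3: Compute L^3 = 110^3 = 1331000
Step 4: k = 170000 * 18 * 27 / (4 * 1331000)
k = 15.5184 uN/um


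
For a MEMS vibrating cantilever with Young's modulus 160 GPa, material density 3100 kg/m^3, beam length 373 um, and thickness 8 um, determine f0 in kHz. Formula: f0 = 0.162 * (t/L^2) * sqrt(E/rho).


Step 1: Convert units to SI.
t_SI = 8e-6 m, L_SI = 373e-6 m
Step 2: Calculate sqrt(E/rho).
sqrt(160e9 / 3100) = 7184.21 m/s
Step 3: Compute f0.
f0 = 0.162 * 8e-6 / (373e-6)^2 * 7184.21 = 66921.6 Hz = 66.92 kHz


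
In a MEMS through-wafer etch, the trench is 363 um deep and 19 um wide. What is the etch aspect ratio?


Step 1: AR = depth / width
Step 2: AR = 363 / 19
AR = 19.1


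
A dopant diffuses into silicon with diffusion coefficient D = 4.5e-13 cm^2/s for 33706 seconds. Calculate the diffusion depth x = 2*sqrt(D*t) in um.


Step 1: Compute D*t = 4.5e-13 * 33706 = 1.51677e-08 cm^2
Step 2: sqrt(D*t) = 1.23157e-04 cm
Step 3: x = 2 * 1.23157e-04 cm = 2.46314e-04 cm
Step 4: Convert to um (1 cm = 1e4 um): x = 2.463 um


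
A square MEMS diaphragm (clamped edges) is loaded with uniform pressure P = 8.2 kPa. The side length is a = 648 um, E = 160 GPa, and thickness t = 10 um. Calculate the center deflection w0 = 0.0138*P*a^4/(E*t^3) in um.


Step 1: Convert pressure to compatible units (E is in GPa, so P in GPa).
P = 8.2 kPa = 8.2e-6 GPa
Step 2: Compute numerator: 0.0138 * P * a^4.
a^4 = 648^4 = 176319369216
numerator = 0.0138 * 8.2e-6 * 176319369216 = 1.99523e+04
Step 3: Compute denominator: E * t^3 = 160 * 10^3 = 160000
Step 4: w0 = numerator / denominator = 1.99523e+04 / 160000 = 0.1247 um


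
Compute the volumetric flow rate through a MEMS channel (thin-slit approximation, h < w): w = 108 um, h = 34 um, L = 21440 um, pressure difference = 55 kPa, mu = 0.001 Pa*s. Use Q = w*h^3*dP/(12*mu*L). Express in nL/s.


Step 1: Convert all dimensions to SI (meters).
w = 108e-6 m, h = 34e-6 m, L = 21440e-6 m, dP = 55e3 Pa
Step 2: Q = w * h^3 * dP / (12 * mu * L)
Q = 108e-6 * (34e-6)^3 * 55e3 / (12 * 0.001 * 21440e-6) = 9.0743843e-10 m^3/s
Step 3: Convert Q from m^3/s to nL/s (1 m^3 = 1e12 nL, so multiply by 1e12).
Q = 907.438 nL/s


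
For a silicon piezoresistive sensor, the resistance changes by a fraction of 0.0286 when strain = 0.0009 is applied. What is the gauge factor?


Step 1: Identify values.
dR/R = 0.0286, strain = 0.0009
Step 2: GF = (dR/R) / strain = 0.0286 / 0.0009
GF = 31.8


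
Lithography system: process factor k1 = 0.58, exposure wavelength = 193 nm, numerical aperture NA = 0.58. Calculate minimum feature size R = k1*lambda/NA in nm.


Step 1: Identify values: k1 = 0.58, lambda = 193 nm, NA = 0.58
Step 2: R = k1 * lambda / NA
R = 0.58 * 193 / 0.58
R = 193.0 nm


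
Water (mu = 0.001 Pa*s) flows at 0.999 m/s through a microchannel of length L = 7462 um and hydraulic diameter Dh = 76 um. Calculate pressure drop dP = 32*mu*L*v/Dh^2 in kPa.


Step 1: Convert to SI: L = 7462e-6 m, Dh = 76e-6 m
Step 2: dP = 32 * 0.001 * 7462e-6 * 0.999 / (76e-6)^2
Step 3: dP = 41299.38 Pa
Step 4: Convert to kPa: dP = 41.3 kPa


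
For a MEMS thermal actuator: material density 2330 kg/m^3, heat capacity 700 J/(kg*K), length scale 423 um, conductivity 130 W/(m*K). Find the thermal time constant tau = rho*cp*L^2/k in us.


Step 1: Convert L to m: L = 423e-6 m
Step 2: L^2 = (423e-6)^2 = 1.78929e-07 m^2
Step 3: tau = 2330 * 700 * 1.78929e-07 / 130 = 2.24487076e-03 s
Step 4: Convert to microseconds (multiply by 1e6).
tau = 2244.871 us


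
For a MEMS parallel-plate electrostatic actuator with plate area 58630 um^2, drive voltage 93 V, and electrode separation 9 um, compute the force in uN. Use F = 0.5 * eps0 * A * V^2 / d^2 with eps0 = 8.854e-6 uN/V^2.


Step 1: Identify parameters.
eps0 = 8.854e-6 uN/V^2, A = 58630 um^2, V = 93 V, d = 9 um
Step 2: Compute V^2 = 93^2 = 8649
Step 3: Compute d^2 = 9^2 = 81
Step 4: F = 0.5 * 8.854e-6 * 58630 * 8649 / 81
F = 27.715 uN


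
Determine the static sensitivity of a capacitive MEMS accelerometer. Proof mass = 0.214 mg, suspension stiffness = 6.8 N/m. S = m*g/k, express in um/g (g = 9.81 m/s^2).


Step 1: Convert mass: m = 0.214 mg = 2.14e-07 kg
Step 2: S = m * g / k = 2.14e-07 * 9.81 / 6.8
Step 3: S = 3.09e-07 m/g
Step 4: Convert to um/g: S = 0.309 um/g


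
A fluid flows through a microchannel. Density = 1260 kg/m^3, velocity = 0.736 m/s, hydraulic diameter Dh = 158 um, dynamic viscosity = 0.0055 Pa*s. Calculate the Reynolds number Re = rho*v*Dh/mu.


Step 1: Convert Dh to meters: Dh = 158e-6 m
Step 2: Re = rho * v * Dh / mu
Re = 1260 * 0.736 * 158e-6 / 0.0055
Re = 26.641


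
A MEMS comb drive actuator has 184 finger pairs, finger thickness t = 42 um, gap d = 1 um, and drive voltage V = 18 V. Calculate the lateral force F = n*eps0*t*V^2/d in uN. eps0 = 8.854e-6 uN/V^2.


Step 1: Parameters: n=184, eps0=8.854e-6 uN/V^2, t=42 um, V=18 V, d=1 um
Step 2: V^2 = 324
Step 3: F = 184 * 8.854e-6 * 42 * 324 / 1
F = 22.169 uN


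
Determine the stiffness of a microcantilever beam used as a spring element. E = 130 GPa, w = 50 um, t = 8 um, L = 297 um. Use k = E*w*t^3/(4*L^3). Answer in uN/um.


Step 1: Convert E to consistent units (1 GPa = 1000 uN/um^2).
E = 130 GPa = 130000 uN/um^2
Step 2: Compute t^3 = 8^3 = 512
Step 3: Compute L^3 = 297^3 = 26198073
Step 4: k = 130000 * 50 * 512 / (4 * 26198073)
k = 31.7581 uN/um


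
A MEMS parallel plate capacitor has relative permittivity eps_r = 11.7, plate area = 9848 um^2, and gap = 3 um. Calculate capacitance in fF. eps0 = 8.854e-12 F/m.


Step 1: Convert area to m^2: A = 9848e-12 m^2
Step 2: Convert gap to m: d = 3e-6 m
Step 3: C = eps0 * eps_r * A / d
C = 8.854e-12 * 11.7 * 9848e-12 / 3e-6
Step 4: Convert to fF (multiply by 1e15).
C = 340.06 fF


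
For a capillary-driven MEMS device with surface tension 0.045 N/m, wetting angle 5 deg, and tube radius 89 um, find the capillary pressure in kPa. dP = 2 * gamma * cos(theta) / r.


Step 1: cos(5 deg) = 0.9962
Step 2: Convert r to m: r = 89e-6 m
Step 3: dP = 2 * 0.045 * 0.9962 / 89e-6 = 1007.4 Pa
Step 4: Convert Pa to kPa (divide by 1000).
dP = 1.01 kPa


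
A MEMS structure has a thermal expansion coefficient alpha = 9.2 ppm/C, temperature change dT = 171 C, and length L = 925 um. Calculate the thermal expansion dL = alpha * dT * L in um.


Step 1: Convert CTE: alpha = 9.2 ppm/C = 9.2e-6 /C
Step 2: dL = 9.2e-6 * 171 * 925
dL = 1.4552 um


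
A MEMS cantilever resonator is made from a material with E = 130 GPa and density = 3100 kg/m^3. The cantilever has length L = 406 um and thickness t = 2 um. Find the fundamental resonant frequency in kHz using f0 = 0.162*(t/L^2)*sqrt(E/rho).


Step 1: Convert units to SI.
t_SI = 2e-6 m, L_SI = 406e-6 m
Step 2: Calculate sqrt(E/rho).
sqrt(130e9 / 3100) = 6475.76 m/s
Step 3: Compute f0.
f0 = 0.162 * 2e-6 / (406e-6)^2 * 6475.76 = 12728.7 Hz = 12.73 kHz


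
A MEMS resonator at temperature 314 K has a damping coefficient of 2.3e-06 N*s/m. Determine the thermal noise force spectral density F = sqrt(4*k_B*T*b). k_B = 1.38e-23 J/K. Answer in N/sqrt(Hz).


Step 1: Compute 4 * k_B * T * b
= 4 * 1.38e-23 * 314 * 2.3e-06
= 3.9865e-26 N^2/Hz
Step 2: F_noise = sqrt(3.9865e-26)
F_noise = 2.00e-13 N/sqrt(Hz)


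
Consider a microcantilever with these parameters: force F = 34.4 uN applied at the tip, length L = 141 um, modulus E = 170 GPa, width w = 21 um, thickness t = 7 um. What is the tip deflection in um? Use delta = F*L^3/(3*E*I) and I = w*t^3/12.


Step 1: Calculate the second moment of area.
I = w * t^3 / 12 = 21 * 7^3 / 12 = 600.25 um^4
Step 2: Convert E to consistent units (1 GPa = 1000 uN/um^2).
E = 170 GPa = 170000 uN/um^2
Step 3: Calculate tip deflection.
delta = F * L^3 / (3 * E * I)
delta = 34.4 * 141^3 / (3 * 170000 * 600.25)
delta = 0.315 um


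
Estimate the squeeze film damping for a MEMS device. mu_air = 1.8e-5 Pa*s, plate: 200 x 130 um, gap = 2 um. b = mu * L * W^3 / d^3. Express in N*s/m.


Step 1: Convert to SI.
L = 200e-6 m, W = 130e-6 m, d = 2e-6 m
Step 2: W^3 = (130e-6)^3 = 2.20e-12 m^3
Step 3: d^3 = (2e-6)^3 = 8.00e-18 m^3
Step 4: b = 1.8e-5 * 200e-6 * 2.20e-12 / 8.00e-18
b = 9.89e-04 N*s/m


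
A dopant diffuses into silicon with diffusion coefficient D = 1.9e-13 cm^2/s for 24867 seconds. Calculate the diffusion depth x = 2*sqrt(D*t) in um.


Step 1: Compute D*t = 1.9e-13 * 24867 = 4.72473e-09 cm^2
Step 2: sqrt(D*t) = 6.87367e-05 cm
Step 3: x = 2 * 6.87367e-05 cm = 1.374734e-04 cm
Step 4: Convert to um (1 cm = 1e4 um): x = 1.375 um


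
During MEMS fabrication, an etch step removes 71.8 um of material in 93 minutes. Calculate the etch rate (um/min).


Step 1: Etch rate = depth / time
Step 2: rate = 71.8 / 93
rate = 0.772 um/min


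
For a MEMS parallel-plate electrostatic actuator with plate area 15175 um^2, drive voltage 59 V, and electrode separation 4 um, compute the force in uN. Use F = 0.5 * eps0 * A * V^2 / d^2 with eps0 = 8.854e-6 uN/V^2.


Step 1: Identify parameters.
eps0 = 8.854e-6 uN/V^2, A = 15175 um^2, V = 59 V, d = 4 um
Step 2: Compute V^2 = 59^2 = 3481
Step 3: Compute d^2 = 4^2 = 16
Step 4: F = 0.5 * 8.854e-6 * 15175 * 3481 / 16
F = 14.616 uN


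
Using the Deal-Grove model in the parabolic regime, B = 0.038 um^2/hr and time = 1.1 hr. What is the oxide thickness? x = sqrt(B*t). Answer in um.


Step 1: Compute B*t = 0.038 * 1.1 = 0.0418
Step 2: x = sqrt(0.0418)
x = 0.204 um


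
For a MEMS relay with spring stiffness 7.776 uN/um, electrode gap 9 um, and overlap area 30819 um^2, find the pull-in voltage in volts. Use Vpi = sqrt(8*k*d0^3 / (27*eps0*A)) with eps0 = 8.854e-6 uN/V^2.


Step 1: Compute numerator: 8 * k * d0^3 = 8 * 7.776 * 9^3 = 45349.632
Step 2: Compute denominator: 27 * eps0 * A = 27 * 8.854e-6 * 30819 = 7.367529
Step 3: Vpi = sqrt(45349.632 / 7.367529)
Vpi = 78.46 V


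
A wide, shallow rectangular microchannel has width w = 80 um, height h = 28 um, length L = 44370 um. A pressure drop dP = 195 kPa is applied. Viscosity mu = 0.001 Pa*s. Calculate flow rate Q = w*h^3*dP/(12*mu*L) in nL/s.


Step 1: Convert all dimensions to SI (meters).
w = 80e-6 m, h = 28e-6 m, L = 44370e-6 m, dP = 195e3 Pa
Step 2: Q = w * h^3 * dP / (12 * mu * L)
Q = 80e-6 * (28e-6)^3 * 195e3 / (12 * 0.001 * 44370e-6) = 6.4317332e-10 m^3/s
Step 3: Convert Q from m^3/s to nL/s (1 m^3 = 1e12 nL, so multiply by 1e12).
Q = 643.173 nL/s


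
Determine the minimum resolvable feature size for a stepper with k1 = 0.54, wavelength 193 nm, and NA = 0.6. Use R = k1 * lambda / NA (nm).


Step 1: Identify values: k1 = 0.54, lambda = 193 nm, NA = 0.6
Step 2: R = k1 * lambda / NA
R = 0.54 * 193 / 0.6
R = 173.7 nm


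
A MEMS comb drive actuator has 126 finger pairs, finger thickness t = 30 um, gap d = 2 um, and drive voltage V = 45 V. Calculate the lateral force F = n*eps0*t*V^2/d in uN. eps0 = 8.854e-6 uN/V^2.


Step 1: Parameters: n=126, eps0=8.854e-6 uN/V^2, t=30 um, V=45 V, d=2 um
Step 2: V^2 = 2025
Step 3: F = 126 * 8.854e-6 * 30 * 2025 / 2
F = 33.886 uN


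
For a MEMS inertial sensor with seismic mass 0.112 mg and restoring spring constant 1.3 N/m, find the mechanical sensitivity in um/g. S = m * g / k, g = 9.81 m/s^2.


Step 1: Convert mass: m = 0.112 mg = 1.12e-07 kg
Step 2: S = m * g / k = 1.12e-07 * 9.81 / 1.3
Step 3: S = 8.45e-07 m/g
Step 4: Convert to um/g: S = 0.845 um/g


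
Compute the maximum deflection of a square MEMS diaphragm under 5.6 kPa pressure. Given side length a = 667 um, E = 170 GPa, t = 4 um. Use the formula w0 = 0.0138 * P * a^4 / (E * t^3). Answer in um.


Step 1: Convert pressure to compatible units (E is in GPa, so P in GPa).
P = 5.6 kPa = 5.6e-6 GPa
Step 2: Compute numerator: 0.0138 * P * a^4.
a^4 = 667^4 = 197926222321
numerator = 0.0138 * 5.6e-6 * 197926222321 = 1.529574e+04
Step 3: Compute denominator: E * t^3 = 170 * 4^3 = 10880
Step 4: w0 = numerator / denominator = 1.529574e+04 / 10880 = 1.4059 um


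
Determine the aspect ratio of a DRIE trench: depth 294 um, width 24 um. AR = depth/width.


Step 1: AR = depth / width
Step 2: AR = 294 / 24
AR = 12.3


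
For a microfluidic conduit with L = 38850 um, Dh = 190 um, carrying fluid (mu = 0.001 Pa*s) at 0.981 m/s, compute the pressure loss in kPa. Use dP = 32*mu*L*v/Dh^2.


Step 1: Convert to SI: L = 38850e-6 m, Dh = 190e-6 m
Step 2: dP = 32 * 0.001 * 38850e-6 * 0.981 / (190e-6)^2
Step 3: dP = 33783.36 Pa
Step 4: Convert to kPa: dP = 33.78 kPa


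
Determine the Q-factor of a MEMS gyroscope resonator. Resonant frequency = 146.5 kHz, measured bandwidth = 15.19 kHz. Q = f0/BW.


Step 1: Q = f0 / bandwidth
Step 2: Q = 146.5 / 15.19
Q = 9.6


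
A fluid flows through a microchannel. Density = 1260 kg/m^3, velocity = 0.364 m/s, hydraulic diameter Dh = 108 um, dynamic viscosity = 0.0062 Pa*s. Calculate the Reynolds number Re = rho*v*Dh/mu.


Step 1: Convert Dh to meters: Dh = 108e-6 m
Step 2: Re = rho * v * Dh / mu
Re = 1260 * 0.364 * 108e-6 / 0.0062
Re = 7.989


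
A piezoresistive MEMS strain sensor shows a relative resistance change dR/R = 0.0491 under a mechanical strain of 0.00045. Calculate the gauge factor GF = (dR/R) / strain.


Step 1: Identify values.
dR/R = 0.0491, strain = 0.00045
Step 2: GF = (dR/R) / strain = 0.0491 / 0.00045
GF = 109.1


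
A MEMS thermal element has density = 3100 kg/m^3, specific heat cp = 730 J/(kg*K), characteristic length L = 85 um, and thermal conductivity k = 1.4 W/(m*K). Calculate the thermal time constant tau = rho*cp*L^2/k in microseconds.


Step 1: Convert L to m: L = 85e-6 m
Step 2: L^2 = (85e-6)^2 = 7.225e-09 m^2
Step 3: tau = 3100 * 730 * 7.225e-09 / 1.4 = 1.167869643e-02 s
Step 4: Convert to microseconds (multiply by 1e6).
tau = 11678.696 us


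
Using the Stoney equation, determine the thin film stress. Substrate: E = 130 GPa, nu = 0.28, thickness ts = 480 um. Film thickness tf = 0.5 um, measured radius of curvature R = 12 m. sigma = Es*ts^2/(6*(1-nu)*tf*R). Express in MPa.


Step 1: Compute numerator: Es * ts^2 = 130 * 480^2 = 29952000 (GPa*um^2)
Step 2: Compute denominator (R in um): 6*(1-nu)*tf*R = 6*0.72*0.5*12e6 = 25920000.0 (um^2)
Step 3: sigma (GPa) = 29952000 / 25920000.0 = 1.155556e+00 GPa
Step 4: Convert to MPa (x1000): sigma = 1155.6 MPa


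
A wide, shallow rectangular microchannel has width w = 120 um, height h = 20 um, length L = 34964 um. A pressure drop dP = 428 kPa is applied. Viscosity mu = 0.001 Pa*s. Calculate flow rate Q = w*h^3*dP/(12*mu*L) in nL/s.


Step 1: Convert all dimensions to SI (meters).
w = 120e-6 m, h = 20e-6 m, L = 34964e-6 m, dP = 428e3 Pa
Step 2: Q = w * h^3 * dP / (12 * mu * L)
Q = 120e-6 * (20e-6)^3 * 428e3 / (12 * 0.001 * 34964e-6) = 9.7929299e-10 m^3/s
Step 3: Convert Q from m^3/s to nL/s (1 m^3 = 1e12 nL, so multiply by 1e12).
Q = 979.293 nL/s


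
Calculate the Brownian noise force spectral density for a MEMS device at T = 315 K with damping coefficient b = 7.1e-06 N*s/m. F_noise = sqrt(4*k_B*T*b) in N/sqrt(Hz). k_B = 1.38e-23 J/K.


Step 1: Compute 4 * k_B * T * b
= 4 * 1.38e-23 * 315 * 7.1e-06
= 1.2345e-25 N^2/Hz
Step 2: F_noise = sqrt(1.2345e-25)
F_noise = 3.51e-13 N/sqrt(Hz)


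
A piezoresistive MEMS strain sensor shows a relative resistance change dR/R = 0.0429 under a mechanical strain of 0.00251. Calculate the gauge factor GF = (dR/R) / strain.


Step 1: Identify values.
dR/R = 0.0429, strain = 0.00251
Step 2: GF = (dR/R) / strain = 0.0429 / 0.00251
GF = 17.1


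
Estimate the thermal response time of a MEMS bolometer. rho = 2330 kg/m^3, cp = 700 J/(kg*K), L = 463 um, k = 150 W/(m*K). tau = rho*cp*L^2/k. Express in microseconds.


Step 1: Convert L to m: L = 463e-6 m
Step 2: L^2 = (463e-6)^2 = 2.14369e-07 m^2
Step 3: tau = 2330 * 700 * 2.14369e-07 / 150 = 2.33090559e-03 s
Step 4: Convert to microseconds (multiply by 1e6).
tau = 2330.906 us


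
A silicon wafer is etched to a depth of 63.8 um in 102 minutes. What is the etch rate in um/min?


Step 1: Etch rate = depth / time
Step 2: rate = 63.8 / 102
rate = 0.625 um/min


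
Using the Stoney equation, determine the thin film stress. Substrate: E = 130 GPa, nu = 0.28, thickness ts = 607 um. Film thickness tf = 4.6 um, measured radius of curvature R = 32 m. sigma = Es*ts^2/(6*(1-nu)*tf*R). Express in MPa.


Step 1: Compute numerator: Es * ts^2 = 130 * 607^2 = 47898370 (GPa*um^2)
Step 2: Compute denominator (R in um): 6*(1-nu)*tf*R = 6*0.72*4.6*32e6 = 635904000.0 (um^2)
Step 3: sigma (GPa) = 47898370 / 635904000.0 = 7.5323e-02 GPa
Step 4: Convert to MPa (x1000): sigma = 75.3 MPa


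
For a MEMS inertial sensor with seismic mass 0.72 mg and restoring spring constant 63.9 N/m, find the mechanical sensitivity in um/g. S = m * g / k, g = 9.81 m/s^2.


Step 1: Convert mass: m = 0.72 mg = 7.20e-07 kg
Step 2: S = m * g / k = 7.20e-07 * 9.81 / 63.9
Step 3: S = 1.11e-07 m/g
Step 4: Convert to um/g: S = 0.111 um/g


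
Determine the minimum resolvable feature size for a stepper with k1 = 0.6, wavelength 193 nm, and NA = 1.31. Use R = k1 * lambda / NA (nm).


Step 1: Identify values: k1 = 0.6, lambda = 193 nm, NA = 1.31
Step 2: R = k1 * lambda / NA
R = 0.6 * 193 / 1.31
R = 88.4 nm


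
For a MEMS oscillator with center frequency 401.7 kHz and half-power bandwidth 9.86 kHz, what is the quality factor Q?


Step 1: Q = f0 / bandwidth
Step 2: Q = 401.7 / 9.86
Q = 40.7


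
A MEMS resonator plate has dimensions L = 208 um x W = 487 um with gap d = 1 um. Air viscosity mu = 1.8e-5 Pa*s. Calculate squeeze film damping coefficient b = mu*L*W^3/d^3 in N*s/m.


Step 1: Convert to SI.
L = 208e-6 m, W = 487e-6 m, d = 1e-6 m
Step 2: W^3 = (487e-6)^3 = 1.16e-10 m^3
Step 3: d^3 = (1e-6)^3 = 1.00e-18 m^3
Step 4: b = 1.8e-5 * 208e-6 * 1.16e-10 / 1.00e-18
b = 4.32e-01 N*s/m


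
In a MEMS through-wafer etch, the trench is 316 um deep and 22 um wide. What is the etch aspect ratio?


Step 1: AR = depth / width
Step 2: AR = 316 / 22
AR = 14.4


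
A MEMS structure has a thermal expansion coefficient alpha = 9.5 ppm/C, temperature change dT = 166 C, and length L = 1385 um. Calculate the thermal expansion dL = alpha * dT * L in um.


Step 1: Convert CTE: alpha = 9.5 ppm/C = 9.5e-6 /C
Step 2: dL = 9.5e-6 * 166 * 1385
dL = 2.1841 um


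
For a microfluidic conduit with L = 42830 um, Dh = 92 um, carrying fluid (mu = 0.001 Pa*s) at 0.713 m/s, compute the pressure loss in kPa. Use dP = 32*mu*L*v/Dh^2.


Step 1: Convert to SI: L = 42830e-6 m, Dh = 92e-6 m
Step 2: dP = 32 * 0.001 * 42830e-6 * 0.713 / (92e-6)^2
Step 3: dP = 115454.78 Pa
Step 4: Convert to kPa: dP = 115.45 kPa


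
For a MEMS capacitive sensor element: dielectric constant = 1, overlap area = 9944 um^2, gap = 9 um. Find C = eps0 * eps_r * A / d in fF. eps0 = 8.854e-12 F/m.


Step 1: Convert area to m^2: A = 9944e-12 m^2
Step 2: Convert gap to m: d = 9e-6 m
Step 3: C = eps0 * eps_r * A / d
C = 8.854e-12 * 1 * 9944e-12 / 9e-6
Step 4: Convert to fF (multiply by 1e15).
C = 9.78 fF


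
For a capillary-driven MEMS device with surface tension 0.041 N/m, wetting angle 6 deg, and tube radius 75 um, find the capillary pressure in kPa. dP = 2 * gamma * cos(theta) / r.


Step 1: cos(6 deg) = 0.9945
Step 2: Convert r to m: r = 75e-6 m
Step 3: dP = 2 * 0.041 * 0.9945 / 75e-6 = 1087.3 Pa
Step 4: Convert Pa to kPa (divide by 1000).
dP = 1.09 kPa


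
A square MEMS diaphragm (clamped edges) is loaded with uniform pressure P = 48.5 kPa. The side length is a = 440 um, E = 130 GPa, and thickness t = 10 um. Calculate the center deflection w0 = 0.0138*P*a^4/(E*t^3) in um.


Step 1: Convert pressure to compatible units (E is in GPa, so P in GPa).
P = 48.5 kPa = 48.5e-6 GPa
Step 2: Compute numerator: 0.0138 * P * a^4.
a^4 = 440^4 = 37480960000
numerator = 0.0138 * 48.5e-6 * 37480960000 = 2.5086e+04
Step 3: Compute denominator: E * t^3 = 130 * 10^3 = 130000
Step 4: w0 = numerator / denominator = 2.5086e+04 / 130000 = 0.193 um


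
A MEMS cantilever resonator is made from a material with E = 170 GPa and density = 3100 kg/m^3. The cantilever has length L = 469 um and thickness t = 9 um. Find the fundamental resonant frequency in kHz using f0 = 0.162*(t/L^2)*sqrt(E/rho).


Step 1: Convert units to SI.
t_SI = 9e-6 m, L_SI = 469e-6 m
Step 2: Calculate sqrt(E/rho).
sqrt(170e9 / 3100) = 7405.32 m/s
Step 3: Compute f0.
f0 = 0.162 * 9e-6 / (469e-6)^2 * 7405.32 = 49085.8 Hz = 49.09 kHz


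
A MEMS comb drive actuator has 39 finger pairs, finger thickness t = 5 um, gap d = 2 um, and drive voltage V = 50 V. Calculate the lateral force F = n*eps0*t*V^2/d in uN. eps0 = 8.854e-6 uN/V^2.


Step 1: Parameters: n=39, eps0=8.854e-6 uN/V^2, t=5 um, V=50 V, d=2 um
Step 2: V^2 = 2500
Step 3: F = 39 * 8.854e-6 * 5 * 2500 / 2
F = 2.158 uN


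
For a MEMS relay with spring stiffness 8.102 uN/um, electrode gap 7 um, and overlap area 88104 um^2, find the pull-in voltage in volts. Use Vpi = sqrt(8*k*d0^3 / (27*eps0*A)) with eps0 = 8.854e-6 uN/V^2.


Step 1: Compute numerator: 8 * k * d0^3 = 8 * 8.102 * 7^3 = 22231.888
Step 2: Compute denominator: 27 * eps0 * A = 27 * 8.854e-6 * 88104 = 21.061966
Step 3: Vpi = sqrt(22231.888 / 21.061966)
Vpi = 32.49 V


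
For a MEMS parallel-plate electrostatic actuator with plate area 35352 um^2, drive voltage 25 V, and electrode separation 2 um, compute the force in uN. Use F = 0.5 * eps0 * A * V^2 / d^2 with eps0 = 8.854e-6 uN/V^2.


Step 1: Identify parameters.
eps0 = 8.854e-6 uN/V^2, A = 35352 um^2, V = 25 V, d = 2 um
Step 2: Compute V^2 = 25^2 = 625
Step 3: Compute d^2 = 2^2 = 4
Step 4: F = 0.5 * 8.854e-6 * 35352 * 625 / 4
F = 24.454 uN


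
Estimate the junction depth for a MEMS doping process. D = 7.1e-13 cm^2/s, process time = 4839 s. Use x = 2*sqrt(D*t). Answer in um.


Step 1: Compute D*t = 7.1e-13 * 4839 = 3.43569e-09 cm^2
Step 2: sqrt(D*t) = 5.86148e-05 cm
Step 3: x = 2 * 5.86148e-05 cm = 1.172296e-04 cm
Step 4: Convert to um (1 cm = 1e4 um): x = 1.172 um


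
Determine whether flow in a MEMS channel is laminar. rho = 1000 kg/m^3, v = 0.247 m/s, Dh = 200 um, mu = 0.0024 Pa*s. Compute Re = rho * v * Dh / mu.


Step 1: Convert Dh to meters: Dh = 200e-6 m
Step 2: Re = rho * v * Dh / mu
Re = 1000 * 0.247 * 200e-6 / 0.0024
Re = 20.583
Since Re = 20.583 is below ~2300, the flow is laminar.


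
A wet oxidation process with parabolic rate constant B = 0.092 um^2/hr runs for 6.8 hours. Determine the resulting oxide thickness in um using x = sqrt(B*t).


Step 1: Compute B*t = 0.092 * 6.8 = 0.6256
Step 2: x = sqrt(0.6256)
x = 0.791 um


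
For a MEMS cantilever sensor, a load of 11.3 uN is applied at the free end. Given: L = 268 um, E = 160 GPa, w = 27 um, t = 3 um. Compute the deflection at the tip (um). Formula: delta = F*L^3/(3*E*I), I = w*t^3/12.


Step 1: Calculate the second moment of area.
I = w * t^3 / 12 = 27 * 3^3 / 12 = 60.75 um^4
Step 2: Convert E to consistent units (1 GPa = 1000 uN/um^2).
E = 160 GPa = 160000 uN/um^2
Step 3: Calculate tip deflection.
delta = F * L^3 / (3 * E * I)
delta = 11.3 * 268^3 / (3 * 160000 * 60.75)
delta = 7.4593 um


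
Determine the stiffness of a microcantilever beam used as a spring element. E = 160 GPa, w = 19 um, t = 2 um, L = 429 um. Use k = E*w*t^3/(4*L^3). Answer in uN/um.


Step 1: Convert E to consistent units (1 GPa = 1000 uN/um^2).
E = 160 GPa = 160000 uN/um^2
Step 2: Compute t^3 = 2^3 = 8
Step 3: Compute L^3 = 429^3 = 78953589
Step 4: k = 160000 * 19 * 8 / (4 * 78953589)
k = 0.077 uN/um


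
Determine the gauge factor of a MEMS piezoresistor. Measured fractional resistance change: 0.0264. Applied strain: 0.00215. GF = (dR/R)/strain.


Step 1: Identify values.
dR/R = 0.0264, strain = 0.00215
Step 2: GF = (dR/R) / strain = 0.0264 / 0.00215
GF = 12.3


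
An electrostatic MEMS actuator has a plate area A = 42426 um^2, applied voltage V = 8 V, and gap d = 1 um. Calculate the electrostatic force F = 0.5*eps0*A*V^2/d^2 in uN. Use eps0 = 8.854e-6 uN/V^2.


Step 1: Identify parameters.
eps0 = 8.854e-6 uN/V^2, A = 42426 um^2, V = 8 V, d = 1 um
Step 2: Compute V^2 = 8^2 = 64
Step 3: Compute d^2 = 1^2 = 1
Step 4: F = 0.5 * 8.854e-6 * 42426 * 64 / 1
F = 12.02 uN


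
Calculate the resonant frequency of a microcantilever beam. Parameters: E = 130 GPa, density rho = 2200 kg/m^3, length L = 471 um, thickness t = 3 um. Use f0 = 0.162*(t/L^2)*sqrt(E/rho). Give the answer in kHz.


Step 1: Convert units to SI.
t_SI = 3e-6 m, L_SI = 471e-6 m
Step 2: Calculate sqrt(E/rho).
sqrt(130e9 / 2200) = 7687.06 m/s
Step 3: Compute f0.
f0 = 0.162 * 3e-6 / (471e-6)^2 * 7687.06 = 16840.5 Hz = 16.84 kHz


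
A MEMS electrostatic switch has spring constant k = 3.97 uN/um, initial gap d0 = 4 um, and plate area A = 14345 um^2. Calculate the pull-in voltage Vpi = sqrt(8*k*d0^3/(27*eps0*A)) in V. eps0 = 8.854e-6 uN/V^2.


Step 1: Compute numerator: 8 * k * d0^3 = 8 * 3.97 * 4^3 = 2032.64
Step 2: Compute denominator: 27 * eps0 * A = 27 * 8.854e-6 * 14345 = 3.429287
Step 3: Vpi = sqrt(2032.64 / 3.429287)
Vpi = 24.35 V


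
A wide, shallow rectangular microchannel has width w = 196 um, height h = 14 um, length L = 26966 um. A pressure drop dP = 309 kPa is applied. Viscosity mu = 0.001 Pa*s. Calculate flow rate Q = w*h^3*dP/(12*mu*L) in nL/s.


Step 1: Convert all dimensions to SI (meters).
w = 196e-6 m, h = 14e-6 m, L = 26966e-6 m, dP = 309e3 Pa
Step 2: Q = w * h^3 * dP / (12 * mu * L)
Q = 196e-6 * (14e-6)^3 * 309e3 / (12 * 0.001 * 26966e-6) = 5.1357146e-10 m^3/s
Step 3: Convert Q from m^3/s to nL/s (1 m^3 = 1e12 nL, so multiply by 1e12).
Q = 513.571 nL/s


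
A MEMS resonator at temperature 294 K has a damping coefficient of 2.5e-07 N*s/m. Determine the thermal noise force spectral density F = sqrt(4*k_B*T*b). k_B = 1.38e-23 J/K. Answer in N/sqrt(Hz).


Step 1: Compute 4 * k_B * T * b
= 4 * 1.38e-23 * 294 * 2.5e-07
= 4.0572e-27 N^2/Hz
Step 2: F_noise = sqrt(4.0572e-27)
F_noise = 6.37e-14 N/sqrt(Hz)


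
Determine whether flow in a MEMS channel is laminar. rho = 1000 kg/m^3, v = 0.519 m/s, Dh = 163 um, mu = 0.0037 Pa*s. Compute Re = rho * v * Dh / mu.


Step 1: Convert Dh to meters: Dh = 163e-6 m
Step 2: Re = rho * v * Dh / mu
Re = 1000 * 0.519 * 163e-6 / 0.0037
Re = 22.864
Since Re = 22.864 is below ~2300, the flow is laminar.


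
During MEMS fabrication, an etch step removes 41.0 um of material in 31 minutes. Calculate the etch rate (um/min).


Step 1: Etch rate = depth / time
Step 2: rate = 41.0 / 31
rate = 1.323 um/min


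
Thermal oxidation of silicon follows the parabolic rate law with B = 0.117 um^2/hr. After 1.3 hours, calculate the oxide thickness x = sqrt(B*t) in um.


Step 1: Compute B*t = 0.117 * 1.3 = 0.1521
Step 2: x = sqrt(0.1521)
x = 0.39 um


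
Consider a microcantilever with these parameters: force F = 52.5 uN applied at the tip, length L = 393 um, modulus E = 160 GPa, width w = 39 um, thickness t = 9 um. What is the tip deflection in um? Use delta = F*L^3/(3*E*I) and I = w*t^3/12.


Step 1: Calculate the second moment of area.
I = w * t^3 / 12 = 39 * 9^3 / 12 = 2369.25 um^4
Step 2: Convert E to consistent units (1 GPa = 1000 uN/um^2).
E = 160 GPa = 160000 uN/um^2
Step 3: Calculate tip deflection.
delta = F * L^3 / (3 * E * I)
delta = 52.5 * 393^3 / (3 * 160000 * 2369.25)
delta = 2.8021 um
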